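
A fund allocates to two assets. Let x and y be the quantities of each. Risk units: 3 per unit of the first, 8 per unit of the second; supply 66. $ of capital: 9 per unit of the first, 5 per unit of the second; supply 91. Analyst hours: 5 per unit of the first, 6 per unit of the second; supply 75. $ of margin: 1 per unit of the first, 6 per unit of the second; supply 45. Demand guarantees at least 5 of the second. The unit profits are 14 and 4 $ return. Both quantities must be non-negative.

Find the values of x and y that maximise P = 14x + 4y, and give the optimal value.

x = 22/3, y = 5, maximum P = 368/3

Extreme points and P = 14x + 4y:
  (0, 15/2) → P = 30
  (0, 5) → P = 20
  (398/57, 107/19) → P = 6856/57
  (18/5, 69/10) → P = 78
  (22/3, 5) → P = 368/3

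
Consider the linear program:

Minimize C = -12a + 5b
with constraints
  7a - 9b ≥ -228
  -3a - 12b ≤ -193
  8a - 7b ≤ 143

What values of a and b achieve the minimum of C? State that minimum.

a = 2883/23, b = 2825/23, minimum C = -20471/23

The binding constraints are 7a - 9b = -228 and 8a - 7b = 143.
Solving simultaneously gives a = 2883/23, b = 2825/23.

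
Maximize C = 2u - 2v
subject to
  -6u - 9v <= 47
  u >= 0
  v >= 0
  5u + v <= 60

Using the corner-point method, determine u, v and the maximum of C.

u = 12, v = 0, maximum C = 24

Extreme points and C = 2u - 2v:
  (0, 0) → C = 0
  (0, 60) → C = -120
  (12, 0) → C = 24

The binding constraints are v = 0 and 5u + v = 60.
Solving simultaneously gives u = 12, v = 0.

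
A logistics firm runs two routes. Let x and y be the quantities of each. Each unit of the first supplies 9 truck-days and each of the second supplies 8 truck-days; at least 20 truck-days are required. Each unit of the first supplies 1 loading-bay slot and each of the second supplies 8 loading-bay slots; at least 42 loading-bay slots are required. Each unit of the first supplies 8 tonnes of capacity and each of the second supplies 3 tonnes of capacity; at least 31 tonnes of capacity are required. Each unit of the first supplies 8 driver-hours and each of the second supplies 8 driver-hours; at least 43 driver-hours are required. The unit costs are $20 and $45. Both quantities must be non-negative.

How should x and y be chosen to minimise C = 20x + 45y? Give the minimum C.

Corner points and C = 20x + 45y:
  (0, 31/3) → C = 465
  (42, 0) → C = 840
  (2, 5) → C = 265
The feasible region is unbounded (it extends along (0, 1), (1, 0)), but C strictly increases along every unbounded feasible direction, so there is no improving ray and the minimum is attained at a vertex.

x = 2, y = 5, minimum C = 265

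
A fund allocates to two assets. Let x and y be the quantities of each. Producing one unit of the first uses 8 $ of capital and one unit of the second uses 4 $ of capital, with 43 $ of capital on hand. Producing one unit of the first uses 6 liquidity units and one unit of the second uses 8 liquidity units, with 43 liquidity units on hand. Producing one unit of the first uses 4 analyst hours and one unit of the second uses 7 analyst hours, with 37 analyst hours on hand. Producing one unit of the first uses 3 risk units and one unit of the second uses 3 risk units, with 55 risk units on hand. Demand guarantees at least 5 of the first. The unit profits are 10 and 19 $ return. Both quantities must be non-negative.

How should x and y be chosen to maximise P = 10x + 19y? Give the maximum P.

Feasible corners and P = 10x + 19y:
  (43/8, 0) → P = 215/4
  (5, 0) → P = 50
  (5, 3/4) → P = 257/4

The optimum lies where 8x + 4y = 43 and x = 5.
Solving simultaneously gives x = 5, y = 3/4.

x = 5, y = 3/4, maximum P = 257/4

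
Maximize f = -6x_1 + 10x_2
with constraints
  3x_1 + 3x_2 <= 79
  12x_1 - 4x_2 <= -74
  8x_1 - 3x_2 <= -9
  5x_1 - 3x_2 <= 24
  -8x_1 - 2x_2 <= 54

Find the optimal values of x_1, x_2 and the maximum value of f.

Vertices and f = -6x_1 + 10x_2:
  (47/24, 195/8) → f = 232
  (-160/9, 397/9) → f = 4930/9
  (-13/2, -1) → f = 29

x_1 = -160/9, x_2 = 397/9, maximum f = 4930/9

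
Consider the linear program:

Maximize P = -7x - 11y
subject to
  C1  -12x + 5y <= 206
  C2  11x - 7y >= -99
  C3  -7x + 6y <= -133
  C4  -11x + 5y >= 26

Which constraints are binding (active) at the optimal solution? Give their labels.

C1 and C4

Vertices and P = -7x - 11y:
  (-1901/37, -3038/37) → P = 46725/37
  (-180, -1954/5) → P = 27794/5
  (-821/31, -1645/31) → P = 23842/31

The maximum is at (-180, -1954/5). Substituting into each constraint, equality holds for C1 and C4; the remaining constraints have slack.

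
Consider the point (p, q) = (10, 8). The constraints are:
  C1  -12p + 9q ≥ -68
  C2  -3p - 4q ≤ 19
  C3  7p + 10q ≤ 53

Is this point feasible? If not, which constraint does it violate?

Constraint C3: 7p + 10q = 150, which is not ≤ 53. All other constraints are satisfied.

not feasible — violates C3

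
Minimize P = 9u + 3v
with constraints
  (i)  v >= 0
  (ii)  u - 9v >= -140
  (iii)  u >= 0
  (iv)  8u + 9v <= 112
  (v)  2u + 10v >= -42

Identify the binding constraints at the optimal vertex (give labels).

(i) and (iii)

Corner points and P = 9u + 3v:
  (0, 0) → P = 0
  (14, 0) → P = 126
  (0, 112/9) → P = 112/3

The minimum is at (0, 0). Substituting into each constraint, equality holds for (i) and (iii); the remaining constraints have slack.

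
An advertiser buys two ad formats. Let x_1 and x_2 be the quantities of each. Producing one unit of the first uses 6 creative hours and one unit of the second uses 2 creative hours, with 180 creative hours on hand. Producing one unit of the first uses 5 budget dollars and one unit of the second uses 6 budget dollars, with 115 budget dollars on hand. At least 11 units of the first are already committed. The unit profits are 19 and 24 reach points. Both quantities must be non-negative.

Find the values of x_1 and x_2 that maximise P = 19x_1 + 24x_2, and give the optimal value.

x_1 = 11, x_2 = 10, maximum P = 449

Corner points and P = 19x_1 + 24x_2:
  (23, 0) → P = 437
  (11, 0) → P = 209
  (11, 10) → P = 449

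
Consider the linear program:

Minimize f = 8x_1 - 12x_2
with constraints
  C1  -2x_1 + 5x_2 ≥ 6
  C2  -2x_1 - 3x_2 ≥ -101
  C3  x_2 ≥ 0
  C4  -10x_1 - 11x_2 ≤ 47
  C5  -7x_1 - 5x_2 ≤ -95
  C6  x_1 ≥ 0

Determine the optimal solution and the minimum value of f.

x_1 = 0, x_2 = 101/3, minimum f = -404

Feasible corners and f = 8x_1 - 12x_2:
  (487/16, 107/8) → f = 83
  (89/9, 232/45) → f = 776/45
  (0, 101/3) → f = -404
  (0, 19) → f = -228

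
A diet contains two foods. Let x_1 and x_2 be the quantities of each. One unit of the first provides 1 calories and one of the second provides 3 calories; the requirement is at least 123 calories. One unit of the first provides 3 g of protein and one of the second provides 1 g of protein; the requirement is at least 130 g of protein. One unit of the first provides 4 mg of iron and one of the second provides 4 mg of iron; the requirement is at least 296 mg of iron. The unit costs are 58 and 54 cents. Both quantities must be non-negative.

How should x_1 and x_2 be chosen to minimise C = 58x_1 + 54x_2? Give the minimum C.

x_1 = 28, x_2 = 46, minimum C = 4108

The feasible region is unbounded (it extends along (0, 1), (1, 0)), but C strictly increases along every unbounded feasible direction, so there is no improving ray and the minimum is attained at a vertex.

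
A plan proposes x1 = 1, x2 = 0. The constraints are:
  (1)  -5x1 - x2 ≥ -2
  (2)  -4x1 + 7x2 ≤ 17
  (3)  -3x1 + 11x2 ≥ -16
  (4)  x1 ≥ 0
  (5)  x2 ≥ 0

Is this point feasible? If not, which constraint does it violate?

not feasible — violates (1)

Constraint (1): -5x1 - x2 = -5, which is not ≥ -2. All other constraints are satisfied.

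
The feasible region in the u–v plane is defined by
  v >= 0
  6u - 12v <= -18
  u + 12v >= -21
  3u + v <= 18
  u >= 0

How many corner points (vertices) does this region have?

The feasible vertices (each the meet of two boundaries and inside every other half-plane) are:
  (33/7, 27/7)
  (0, 3/2)
  (0, 18)

3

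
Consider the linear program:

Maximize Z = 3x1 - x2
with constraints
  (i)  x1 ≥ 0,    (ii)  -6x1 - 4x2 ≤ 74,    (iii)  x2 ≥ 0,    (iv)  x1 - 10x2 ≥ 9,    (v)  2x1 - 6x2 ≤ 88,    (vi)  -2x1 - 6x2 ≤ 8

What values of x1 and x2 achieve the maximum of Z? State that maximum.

x1 = 59, x2 = 5, maximum Z = 172

Extreme points and Z = 3x1 - x2:
  (9, 0) → Z = 27
  (44, 0) → Z = 132
  (59, 5) → Z = 172

The optimum lies where x1 - 10x2 = 9 and 2x1 - 6x2 = 88.
Solving simultaneously gives x1 = 59, x2 = 5.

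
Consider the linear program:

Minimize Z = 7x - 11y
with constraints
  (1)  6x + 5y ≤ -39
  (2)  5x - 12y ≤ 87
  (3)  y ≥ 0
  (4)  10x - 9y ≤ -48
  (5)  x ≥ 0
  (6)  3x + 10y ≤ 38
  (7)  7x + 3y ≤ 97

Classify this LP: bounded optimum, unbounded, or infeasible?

The boundaries 6x + 5y = -39 and y = 0 meet at (-13/2, 0), but that point violates x ≥ 0. Every candidate vertex is excluded by some other constraint, so the feasible region is empty.

infeasible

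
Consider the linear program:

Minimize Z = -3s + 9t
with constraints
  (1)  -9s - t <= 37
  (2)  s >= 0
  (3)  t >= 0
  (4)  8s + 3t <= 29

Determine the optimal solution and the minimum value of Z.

s = 29/8, t = 0, minimum Z = -87/8

Feasible corners and Z = -3s + 9t:
  (0, 0) → Z = 0
  (0, 29/3) → Z = 87
  (29/8, 0) → Z = -87/8

At the optimal vertex, t = 0 and 8s + 3t = 29.
Solving simultaneously gives s = 29/8, t = 0.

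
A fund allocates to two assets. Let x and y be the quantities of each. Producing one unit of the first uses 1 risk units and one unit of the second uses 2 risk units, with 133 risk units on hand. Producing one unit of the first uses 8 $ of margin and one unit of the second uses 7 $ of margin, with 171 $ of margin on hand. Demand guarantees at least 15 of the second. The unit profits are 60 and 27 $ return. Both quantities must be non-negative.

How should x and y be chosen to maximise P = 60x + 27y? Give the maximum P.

Extreme points and P = 60x + 27y:
  (0, 171/7) → P = 4617/7
  (0, 15) → P = 405
  (33/4, 15) → P = 900

The binding constraints are 8x + 7y = 171 and y = 15.
Solving simultaneously gives x = 33/4, y = 15.

x = 33/4, y = 15, maximum P = 900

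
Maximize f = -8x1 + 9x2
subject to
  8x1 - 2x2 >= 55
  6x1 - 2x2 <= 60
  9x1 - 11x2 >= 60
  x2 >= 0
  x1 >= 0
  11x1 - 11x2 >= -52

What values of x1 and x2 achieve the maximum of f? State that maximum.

x1 = 97/14, x2 = 3/14, maximum f = -107/2

Extreme points and f = -8x1 + 9x2:
  (97/14, 3/14) → f = -107/2
  (55/8, 0) → f = -55
  (45/4, 15/4) → f = -225/4
  (10, 0) → f = -80

The binding constraints are 8x1 - 2x2 = 55 and 9x1 - 11x2 = 60.
Solving simultaneously gives x1 = 97/14, x2 = 3/14.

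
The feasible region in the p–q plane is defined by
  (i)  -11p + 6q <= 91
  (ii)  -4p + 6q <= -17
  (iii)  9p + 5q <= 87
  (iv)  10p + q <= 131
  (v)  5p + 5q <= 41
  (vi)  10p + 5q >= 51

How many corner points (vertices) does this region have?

5

The feasible vertices (each the meet of two boundaries and inside every other half-plane) are:
  (331/50, 79/50)
  (391/80, 17/40)
  (568/41, -309/41)
  (23/2, -33/10)
  (151/10, -20)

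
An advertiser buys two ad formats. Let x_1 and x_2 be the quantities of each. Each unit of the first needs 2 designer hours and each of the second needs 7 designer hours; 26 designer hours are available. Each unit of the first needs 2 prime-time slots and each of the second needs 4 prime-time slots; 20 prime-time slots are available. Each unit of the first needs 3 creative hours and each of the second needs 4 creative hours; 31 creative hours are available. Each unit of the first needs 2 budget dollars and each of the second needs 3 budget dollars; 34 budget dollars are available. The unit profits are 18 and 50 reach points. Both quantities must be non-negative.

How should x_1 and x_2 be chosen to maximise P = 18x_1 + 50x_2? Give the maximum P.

Corner points and P = 18x_1 + 50x_2:
  (0, 0) → P = 0
  (0, 26/7) → P = 1300/7
  (10, 0) → P = 180
  (6, 2) → P = 208

The binding constraints are 2x_1 + 7x_2 = 26 and 2x_1 + 4x_2 = 20.
Solving simultaneously gives x_1 = 6, x_2 = 2.

x_1 = 6, x_2 = 2, maximum P = 208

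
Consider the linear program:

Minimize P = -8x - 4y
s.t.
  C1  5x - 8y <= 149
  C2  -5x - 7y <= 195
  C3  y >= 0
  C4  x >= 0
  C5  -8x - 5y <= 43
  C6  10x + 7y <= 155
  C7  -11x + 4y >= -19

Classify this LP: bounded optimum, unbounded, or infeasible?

bounded optimum

Extreme points and P = -8x - 4y:
  (0, 0) → P = 0
  (19/11, 0) → P = -152/11
  (0, 155/7) → P = -620/7
  (251/39, 505/39) → P = -4028/39
The feasible region has finitely many vertices and no improving ray; the minimum is -4028/39 at (251/39, 505/39).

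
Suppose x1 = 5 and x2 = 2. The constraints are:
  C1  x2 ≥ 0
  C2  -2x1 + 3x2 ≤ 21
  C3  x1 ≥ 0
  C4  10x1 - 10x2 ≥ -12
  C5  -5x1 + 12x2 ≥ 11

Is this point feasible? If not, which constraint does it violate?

not feasible — violates C5

Constraint C5: -5x1 + 12x2 = -1, which is not ≥ 11. All other constraints are satisfied.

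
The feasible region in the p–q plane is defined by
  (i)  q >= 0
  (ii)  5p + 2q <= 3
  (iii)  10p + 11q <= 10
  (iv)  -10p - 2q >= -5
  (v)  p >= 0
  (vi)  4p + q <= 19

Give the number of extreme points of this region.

Pairwise boundary intersections that survive every other constraint:
  (1/2, 0)
  (0, 0)
  (13/35, 4/7)
  (2/5, 1/2)
  (0, 10/11)

5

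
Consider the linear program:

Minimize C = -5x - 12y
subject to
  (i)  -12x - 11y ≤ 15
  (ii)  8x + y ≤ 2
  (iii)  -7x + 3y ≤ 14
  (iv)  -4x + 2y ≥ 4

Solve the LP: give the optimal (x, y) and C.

x = -8/31, y = 126/31, minimum C = -1472/31

The binding constraints are 8x + y = 2 and -7x + 3y = 14.
Solving simultaneously gives x = -8/31, y = 126/31.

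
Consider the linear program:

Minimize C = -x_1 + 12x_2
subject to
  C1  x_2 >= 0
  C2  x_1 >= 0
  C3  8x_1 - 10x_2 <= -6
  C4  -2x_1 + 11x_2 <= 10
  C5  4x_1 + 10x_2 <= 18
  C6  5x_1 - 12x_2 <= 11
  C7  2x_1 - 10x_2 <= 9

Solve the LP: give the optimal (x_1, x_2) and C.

x_1 = 0, x_2 = 3/5, minimum C = 36/5

The optimum lies where x_1 = 0 and 8x_1 - 10x_2 = -6.
Solving simultaneously gives x_1 = 0, x_2 = 3/5.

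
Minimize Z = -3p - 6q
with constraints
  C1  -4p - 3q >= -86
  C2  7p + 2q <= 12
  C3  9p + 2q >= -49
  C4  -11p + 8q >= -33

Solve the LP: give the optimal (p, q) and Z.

p = -319/19, q = 970/19, minimum Z = -4863/19

Extreme points and Z = -3p - 6q:
  (-136/13, 554/13) → Z = -2916/13
  (-319/19, 970/19) → Z = -4863/19
  (27/13, -33/26) → Z = 18/13
  (-163/47, -418/47) → Z = 2997/47

At the optimal vertex, -4p - 3q = -86 and 9p + 2q = -49.
Solving simultaneously gives p = -319/19, q = 970/19.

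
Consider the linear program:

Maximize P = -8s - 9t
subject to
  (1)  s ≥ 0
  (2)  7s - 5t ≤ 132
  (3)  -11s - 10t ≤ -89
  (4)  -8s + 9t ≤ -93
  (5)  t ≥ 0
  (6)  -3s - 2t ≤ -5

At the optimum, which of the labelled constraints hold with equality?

(4) and (5)

Feasible corners and P = -8s - 9t:
  (723/23, 405/23) → P = -9429/23
  (132/7, 0) → P = -1056/7
  (93/8, 0) → P = -93

The maximum is at (93/8, 0). Substituting into each constraint, equality holds for (4) and (5); the remaining constraints have slack.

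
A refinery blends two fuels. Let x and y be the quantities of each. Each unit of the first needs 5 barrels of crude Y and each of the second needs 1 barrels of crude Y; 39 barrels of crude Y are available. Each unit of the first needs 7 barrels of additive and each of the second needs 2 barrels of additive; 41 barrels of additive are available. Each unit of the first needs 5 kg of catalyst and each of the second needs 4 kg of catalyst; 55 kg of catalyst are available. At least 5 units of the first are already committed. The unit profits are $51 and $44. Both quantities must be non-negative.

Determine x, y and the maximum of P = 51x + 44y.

The optimum lies where 7x + 2y = 41 and x = 5.
Solving simultaneously gives x = 5, y = 3.

x = 5, y = 3, maximum P = 387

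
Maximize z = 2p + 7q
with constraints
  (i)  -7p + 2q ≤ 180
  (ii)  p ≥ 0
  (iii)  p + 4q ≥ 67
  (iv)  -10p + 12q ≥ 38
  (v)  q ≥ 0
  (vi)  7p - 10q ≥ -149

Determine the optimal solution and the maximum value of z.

Vertices and z = 2p + 7q:
  (163/13, 177/13) → z = 1565/13
  (37/19, 309/19) → z = 2237/19
  (88, 153/2) → z = 1423/2

At the optimal vertex, -10p + 12q = 38 and 7p - 10q = -149.
Solving simultaneously gives p = 88, q = 153/2.

p = 88, q = 153/2, maximum z = 1423/2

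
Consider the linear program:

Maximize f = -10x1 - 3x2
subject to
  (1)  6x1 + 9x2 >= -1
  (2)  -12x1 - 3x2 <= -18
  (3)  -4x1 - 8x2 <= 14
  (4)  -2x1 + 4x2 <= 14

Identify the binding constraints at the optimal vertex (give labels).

(1) and (2)

Corner points and f = -10x1 - 3x2:
  (11/6, -4/3) → f = -43/3
  (59/6, -20/3) → f = -235/3
  (5/9, 34/9) → f = -152/9
The feasible region is unbounded (it extends along (2, 1), (2, -1)), but f strictly decreases along every unbounded feasible direction, so there is no improving ray and the maximum is attained at a vertex.

The maximum is at (11/6, -4/3). Substituting into each constraint, equality holds for (1) and (2); the remaining constraints have slack.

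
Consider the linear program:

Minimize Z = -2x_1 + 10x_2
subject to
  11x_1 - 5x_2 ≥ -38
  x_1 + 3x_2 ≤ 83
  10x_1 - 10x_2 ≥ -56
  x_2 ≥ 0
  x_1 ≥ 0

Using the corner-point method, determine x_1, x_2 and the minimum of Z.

Extreme points and Z = -2x_1 + 10x_2:
  (331/20, 443/20) → Z = 942/5
  (83, 0) → Z = -166
  (0, 28/5) → Z = 56
  (0, 0) → Z = 0

The binding constraints are x_1 + 3x_2 = 83 and x_2 = 0.
Solving simultaneously gives x_1 = 83, x_2 = 0.

x_1 = 83, x_2 = 0, minimum Z = -166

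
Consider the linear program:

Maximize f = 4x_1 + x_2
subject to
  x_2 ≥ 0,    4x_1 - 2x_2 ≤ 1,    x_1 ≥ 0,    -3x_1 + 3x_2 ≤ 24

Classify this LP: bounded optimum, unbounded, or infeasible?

bounded optimum

Feasible corners and f = 4x_1 + x_2:
  (1/4, 0) → f = 1
  (0, 0) → f = 0
  (17/2, 33/2) → f = 101/2
  (0, 8) → f = 8
The feasible region has finitely many vertices and no improving ray; the maximum is 101/2 at (17/2, 33/2).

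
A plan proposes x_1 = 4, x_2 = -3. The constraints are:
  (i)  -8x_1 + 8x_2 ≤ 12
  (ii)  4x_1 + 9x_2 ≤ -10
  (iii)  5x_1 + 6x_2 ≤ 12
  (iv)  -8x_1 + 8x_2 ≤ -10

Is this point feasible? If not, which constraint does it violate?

(i): -56 ≤ 12 ✓
(ii): -11 ≤ -10 ✓
(iii): 2 ≤ 12 ✓
(iv): -56 ≤ -10 ✓

feasible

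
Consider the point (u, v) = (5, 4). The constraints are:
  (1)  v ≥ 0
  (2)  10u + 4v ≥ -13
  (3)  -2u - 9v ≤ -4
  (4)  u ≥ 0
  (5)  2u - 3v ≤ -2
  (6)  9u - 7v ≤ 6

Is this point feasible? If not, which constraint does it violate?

Constraint (6): 9u - 7v = 17, which is not ≤ 6. All other constraints are satisfied.

not feasible — violates (6)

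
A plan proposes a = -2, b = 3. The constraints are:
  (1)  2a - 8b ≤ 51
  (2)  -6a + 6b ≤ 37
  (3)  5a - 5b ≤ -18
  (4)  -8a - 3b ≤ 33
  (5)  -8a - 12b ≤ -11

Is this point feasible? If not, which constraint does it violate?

(1): -28 ≤ 51 ✓
(2): 30 ≤ 37 ✓
(3): -25 ≤ -18 ✓
(4): 7 ≤ 33 ✓
(5): -20 ≤ -11 ✓

feasible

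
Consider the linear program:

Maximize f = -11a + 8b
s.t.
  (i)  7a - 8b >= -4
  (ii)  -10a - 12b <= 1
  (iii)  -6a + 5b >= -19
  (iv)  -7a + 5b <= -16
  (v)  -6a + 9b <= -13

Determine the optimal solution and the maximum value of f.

a = 79/33, b = 5/33, maximum f = -829/33

Extreme points and f = -11a + 8b:
  (223/122, -98/61) → f = -4021/122
  (187/134, -167/134) → f = -3393/134
  (53/12, 3/2) → f = -439/12
  (79/33, 5/33) → f = -829/33

The optimum lies where -7a + 5b = -16 and -6a + 9b = -13.
Solving simultaneously gives a = 79/33, b = 5/33.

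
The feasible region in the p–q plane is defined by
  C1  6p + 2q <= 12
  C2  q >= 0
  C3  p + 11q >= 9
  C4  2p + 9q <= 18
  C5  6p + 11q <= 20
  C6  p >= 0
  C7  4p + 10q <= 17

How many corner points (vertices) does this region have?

The feasible vertices (each the meet of two boundaries and inside every other half-plane) are:
  (57/32, 21/32)
  (46/27, 8/9)
  (0, 9/11)
  (13/16, 11/8)
  (0, 17/10)

5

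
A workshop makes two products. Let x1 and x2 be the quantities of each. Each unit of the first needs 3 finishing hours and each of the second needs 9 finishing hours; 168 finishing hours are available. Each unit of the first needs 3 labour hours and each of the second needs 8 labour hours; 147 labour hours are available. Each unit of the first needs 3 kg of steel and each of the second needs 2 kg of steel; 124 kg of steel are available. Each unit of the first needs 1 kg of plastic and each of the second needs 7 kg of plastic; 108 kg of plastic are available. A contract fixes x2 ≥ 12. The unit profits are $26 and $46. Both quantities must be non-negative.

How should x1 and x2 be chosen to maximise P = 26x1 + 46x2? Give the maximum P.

x1 = 17, x2 = 12, maximum P = 994

The optimum lies where 3x1 + 8x2 = 147 and x2 = 12.
Solving simultaneously gives x1 = 17, x2 = 12.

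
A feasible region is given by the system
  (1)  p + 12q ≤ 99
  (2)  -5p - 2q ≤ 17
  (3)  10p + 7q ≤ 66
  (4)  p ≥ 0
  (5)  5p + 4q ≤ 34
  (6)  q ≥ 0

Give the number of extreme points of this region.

Of the 15 pairwise boundary intersections, those satisfying every inequality are:
  (0, 33/4)
  (3/14, 461/56)
  (26/5, 2)
  (33/5, 0)
  (0, 0)

5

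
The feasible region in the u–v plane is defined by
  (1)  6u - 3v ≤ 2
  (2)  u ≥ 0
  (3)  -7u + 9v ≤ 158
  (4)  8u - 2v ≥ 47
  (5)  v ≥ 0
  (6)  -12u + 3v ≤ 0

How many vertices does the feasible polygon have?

3

Pairwise boundary intersections that survive every other constraint:
  (164/11, 962/33)
  (137/12, 133/6)
  (739/58, 1593/58)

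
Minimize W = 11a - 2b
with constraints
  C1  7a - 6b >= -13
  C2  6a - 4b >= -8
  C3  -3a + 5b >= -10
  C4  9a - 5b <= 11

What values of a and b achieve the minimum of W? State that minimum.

a = -40/9, b = -14/3, minimum W = -356/9

Extreme points and W = 11a - 2b:
  (1/2, 11/4) → W = 0
  (131/19, 194/19) → W = 1053/19
  (-40/9, -14/3) → W = -356/9
  (1/6, -19/10) → W = 169/30

The binding constraints are 6a - 4b = -8 and -3a + 5b = -10.
Solving simultaneously gives a = -40/9, b = -14/3.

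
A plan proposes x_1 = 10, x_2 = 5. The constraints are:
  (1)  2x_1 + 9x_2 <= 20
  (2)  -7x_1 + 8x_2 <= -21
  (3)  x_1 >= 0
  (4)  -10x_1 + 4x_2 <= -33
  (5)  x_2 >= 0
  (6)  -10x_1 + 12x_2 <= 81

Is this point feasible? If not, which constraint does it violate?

Constraint (1): 2x_1 + 9x_2 = 65, which is not ≤ 20. All other constraints are satisfied.

not feasible — violates (1)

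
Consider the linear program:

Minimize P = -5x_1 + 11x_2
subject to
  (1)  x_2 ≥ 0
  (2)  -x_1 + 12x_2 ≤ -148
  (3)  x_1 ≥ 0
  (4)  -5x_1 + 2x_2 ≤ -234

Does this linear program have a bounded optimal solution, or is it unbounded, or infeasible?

From the feasible point (148, 0), moving in the direction (12, 1) keeps every constraint satisfied while P decreases without bound.

unbounded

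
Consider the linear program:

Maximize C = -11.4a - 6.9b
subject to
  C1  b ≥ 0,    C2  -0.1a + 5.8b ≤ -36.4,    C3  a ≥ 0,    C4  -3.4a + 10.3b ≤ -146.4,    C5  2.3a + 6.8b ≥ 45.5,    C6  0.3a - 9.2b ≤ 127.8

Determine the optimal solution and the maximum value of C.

a = 364, b = 0, maximum C = -4149.6

Corner points and C = -11.4a - 6.9b:
  (364, 0) → C = -20748/5
  (426, 0) → C = -24282/5
  (20318/41, 93/41) → C = -2322669/410

The optimum lies where b = 0 and -0.1a + 5.8b = -36.4.
Solving simultaneously gives a = 364, b = 0.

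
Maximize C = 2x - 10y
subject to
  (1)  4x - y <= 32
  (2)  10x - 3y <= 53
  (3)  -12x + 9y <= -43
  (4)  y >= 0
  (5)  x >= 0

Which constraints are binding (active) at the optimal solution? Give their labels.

(2) and (4)

Extreme points and C = 2x - 10y:
  (58/9, 103/27) → C = -682/27
  (53/10, 0) → C = 53/5
  (43/12, 0) → C = 43/6

The maximum is at (53/10, 0). Substituting into each constraint, equality holds for (2) and (4); the remaining constraints have slack.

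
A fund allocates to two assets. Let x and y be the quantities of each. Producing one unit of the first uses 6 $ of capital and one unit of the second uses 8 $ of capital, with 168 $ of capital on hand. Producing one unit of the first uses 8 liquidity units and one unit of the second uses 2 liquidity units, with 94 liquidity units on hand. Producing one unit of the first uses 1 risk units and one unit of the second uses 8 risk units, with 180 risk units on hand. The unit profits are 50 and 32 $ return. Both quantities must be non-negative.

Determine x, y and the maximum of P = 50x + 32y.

Feasible corners and P = 50x + 32y:
  (0, 0) → P = 0
  (0, 21) → P = 672
  (47/4, 0) → P = 1175/2
  (8, 15) → P = 880

x = 8, y = 15, maximum P = 880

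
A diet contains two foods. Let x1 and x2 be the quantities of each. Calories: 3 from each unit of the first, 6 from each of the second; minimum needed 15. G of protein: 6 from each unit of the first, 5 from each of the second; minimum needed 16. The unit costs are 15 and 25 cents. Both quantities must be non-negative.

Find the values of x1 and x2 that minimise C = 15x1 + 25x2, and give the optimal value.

x1 = 1, x2 = 2, minimum C = 65

Vertices and C = 15x1 + 25x2:
  (0, 16/5) → C = 80
  (5, 0) → C = 75
  (1, 2) → C = 65
The feasible region is unbounded (it extends along (0, 1), (1, 0)), but C strictly increases along every unbounded feasible direction, so there is no improving ray and the minimum is attained at a vertex.

At the optimal vertex, 3x1 + 6x2 = 15 and 6x1 + 5x2 = 16.
Solving simultaneously gives x1 = 1, x2 = 2.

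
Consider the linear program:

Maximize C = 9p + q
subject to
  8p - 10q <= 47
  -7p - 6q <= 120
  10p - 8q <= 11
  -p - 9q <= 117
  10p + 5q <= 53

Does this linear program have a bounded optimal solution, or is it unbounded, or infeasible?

Feasible corners and C = 9p + q:
  (-459/59, -1289/118) → C = -9551/118
  (-133/18, -191/18) → C = -694/9
  (479/130, 42/13) → C = 4731/130
The feasible region has finitely many vertices and no improving ray; the maximum is 4731/130 at (479/130, 42/13).

bounded optimum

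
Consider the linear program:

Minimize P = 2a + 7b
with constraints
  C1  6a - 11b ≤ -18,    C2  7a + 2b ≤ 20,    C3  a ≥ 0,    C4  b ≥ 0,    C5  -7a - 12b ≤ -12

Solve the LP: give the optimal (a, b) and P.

a = 0, b = 18/11, minimum P = 126/11

Corner points and P = 2a + 7b:
  (184/89, 246/89) → P = 2090/89
  (0, 18/11) → P = 126/11
  (0, 10) → P = 70

At the optimal vertex, 6a - 11b = -18 and a = 0.
Solving simultaneously gives a = 0, b = 18/11.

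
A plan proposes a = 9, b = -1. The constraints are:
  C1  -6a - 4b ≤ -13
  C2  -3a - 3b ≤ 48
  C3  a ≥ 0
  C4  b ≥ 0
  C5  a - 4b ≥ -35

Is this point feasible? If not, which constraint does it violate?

not feasible — violates C4

Constraint C4: b = -1, which is not ≥ 0. All other constraints are satisfied.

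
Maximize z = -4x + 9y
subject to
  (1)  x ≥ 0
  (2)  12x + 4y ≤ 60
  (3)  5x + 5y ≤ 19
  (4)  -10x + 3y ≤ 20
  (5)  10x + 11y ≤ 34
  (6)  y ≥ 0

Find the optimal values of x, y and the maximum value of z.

Corner points and z = -4x + 9y:
  (0, 34/11) → z = 306/11
  (0, 0) → z = 0
  (17/5, 0) → z = -68/5

At the optimal vertex, x = 0 and 10x + 11y = 34.
Solving simultaneously gives x = 0, y = 34/11.

x = 0, y = 34/11, maximum z = 306/11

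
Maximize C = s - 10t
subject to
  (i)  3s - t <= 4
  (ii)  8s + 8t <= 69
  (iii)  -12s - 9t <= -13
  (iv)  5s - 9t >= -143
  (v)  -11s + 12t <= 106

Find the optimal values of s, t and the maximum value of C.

s = 49/39, t = -3/13, maximum C = 139/39

Extreme points and C = s - 10t:
  (101/32, 175/32) → C = -1649/32
  (49/39, -3/13) → C = 139/39
  (-5/46, 1607/184) → C = -8045/92
  (-266/81, 1415/243) → C = -14948/243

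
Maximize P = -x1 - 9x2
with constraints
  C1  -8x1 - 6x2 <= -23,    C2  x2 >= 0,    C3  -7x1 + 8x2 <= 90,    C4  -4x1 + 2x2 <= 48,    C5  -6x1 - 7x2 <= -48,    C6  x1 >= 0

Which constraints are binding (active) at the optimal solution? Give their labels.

Vertices and P = -x1 - 9x2:
  (8, 0) → P = -8
  (0, 45/4) → P = -405/4
  (0, 48/7) → P = -432/7
The feasible region is unbounded (it extends along (8, 7), (1, 0)), but P strictly decreases along every unbounded feasible direction, so there is no improving ray and the maximum is attained at a vertex.

The maximum is at (8, 0). Substituting into each constraint, equality holds for C2 and C5; the remaining constraints have slack.

C2 and C5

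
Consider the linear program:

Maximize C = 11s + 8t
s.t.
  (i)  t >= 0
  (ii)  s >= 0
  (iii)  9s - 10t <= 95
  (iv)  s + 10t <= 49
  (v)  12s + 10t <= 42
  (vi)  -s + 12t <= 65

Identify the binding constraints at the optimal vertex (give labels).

(i) and (v)

Feasible corners and C = 11s + 8t:
  (0, 0) → C = 0
  (7/2, 0) → C = 77/2
  (0, 21/5) → C = 168/5

The maximum is at (7/2, 0). Substituting into each constraint, equality holds for (i) and (v); the remaining constraints have slack.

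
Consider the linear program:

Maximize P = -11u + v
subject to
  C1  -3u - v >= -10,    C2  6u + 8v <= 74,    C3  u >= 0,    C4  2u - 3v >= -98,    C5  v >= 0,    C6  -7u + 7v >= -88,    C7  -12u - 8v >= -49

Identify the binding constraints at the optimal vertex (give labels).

C3 and C7

Vertices and P = -11u + v:
  (10/3, 0) → P = -110/3
  (31/12, 9/4) → P = -157/6
  (0, 0) → P = 0
  (0, 49/8) → P = 49/8

The maximum is at (0, 49/8). Substituting into each constraint, equality holds for C3 and C7; the remaining constraints have slack.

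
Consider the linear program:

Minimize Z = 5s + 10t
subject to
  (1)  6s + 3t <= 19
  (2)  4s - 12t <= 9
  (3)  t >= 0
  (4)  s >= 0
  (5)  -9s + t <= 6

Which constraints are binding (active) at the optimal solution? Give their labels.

(3) and (4)

Extreme points and Z = 5s + 10t:
  (85/28, 11/42) → Z = 1495/84
  (1/33, 69/11) → Z = 2075/33
  (9/4, 0) → Z = 45/4
  (0, 0) → Z = 0
  (0, 6) → Z = 60

The minimum is at (0, 0). Substituting into each constraint, equality holds for (3) and (4); the remaining constraints have slack.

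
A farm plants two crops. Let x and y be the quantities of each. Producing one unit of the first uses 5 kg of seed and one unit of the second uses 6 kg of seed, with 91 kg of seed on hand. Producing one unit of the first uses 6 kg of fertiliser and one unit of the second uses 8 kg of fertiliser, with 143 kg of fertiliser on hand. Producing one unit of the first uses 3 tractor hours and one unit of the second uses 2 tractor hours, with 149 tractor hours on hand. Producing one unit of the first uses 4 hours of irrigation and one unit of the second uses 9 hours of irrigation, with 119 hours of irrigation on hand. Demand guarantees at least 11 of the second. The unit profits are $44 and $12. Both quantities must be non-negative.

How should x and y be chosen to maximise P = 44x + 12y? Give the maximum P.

Vertices and P = 44x + 12y:
  (0, 119/9) → P = 476/3
  (0, 11) → P = 132
  (5, 11) → P = 352

The optimum lies where 5x + 6y = 91 and 4x + 9y = 119.
Solving simultaneously gives x = 5, y = 11.

x = 5, y = 11, maximum P = 352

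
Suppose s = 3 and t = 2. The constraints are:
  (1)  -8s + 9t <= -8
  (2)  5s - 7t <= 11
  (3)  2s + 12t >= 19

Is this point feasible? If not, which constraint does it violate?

not feasible — violates (1)

Constraint (1): -8s + 9t = -6, which is not ≤ -8. All other constraints are satisfied.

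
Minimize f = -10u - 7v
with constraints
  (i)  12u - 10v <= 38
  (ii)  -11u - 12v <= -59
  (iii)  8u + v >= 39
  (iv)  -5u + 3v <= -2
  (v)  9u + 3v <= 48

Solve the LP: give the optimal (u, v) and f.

u = 23/5, v = 11/5, minimum f = -307/5

Feasible corners and f = -10u - 7v:
  (107/23, 41/23) → f = -59
  (33/7, 13/7) → f = -421/7
  (23/5, 11/5) → f = -307/5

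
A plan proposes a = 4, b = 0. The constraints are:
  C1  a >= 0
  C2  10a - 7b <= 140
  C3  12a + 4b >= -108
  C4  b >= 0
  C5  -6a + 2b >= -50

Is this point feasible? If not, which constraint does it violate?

feasible

C1: 4 ≥ 0 ✓
C2: 40 ≤ 140 ✓
C3: 48 ≥ -108 ✓
C4: 0 ≥ 0 ✓
C5: -24 ≥ -50 ✓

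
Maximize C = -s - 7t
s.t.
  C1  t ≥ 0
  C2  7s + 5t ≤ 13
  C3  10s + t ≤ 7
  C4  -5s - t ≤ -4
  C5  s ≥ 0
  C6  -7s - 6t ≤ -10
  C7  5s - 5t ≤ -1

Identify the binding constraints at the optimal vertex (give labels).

Corner points and C = -s - 7t:
  (22/43, 81/43) → C = -589/43
  (7/18, 37/18) → C = -133/9
  (3/5, 1) → C = -38/5

The maximum is at (3/5, 1). Substituting into each constraint, equality holds for C3 and C4; the remaining constraints have slack.

C3 and C4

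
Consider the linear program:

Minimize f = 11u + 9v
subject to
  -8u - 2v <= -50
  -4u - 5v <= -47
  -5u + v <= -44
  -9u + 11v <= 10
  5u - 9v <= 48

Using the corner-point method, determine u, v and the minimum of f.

Corner points and f = 11u + 9v:
  (267/29, 59/29) → f = 3468/29
  (663/61, 43/61) → f = 7680/61
  (247/23, 223/23) → f = 4724/23
The feasible region is unbounded (it extends along (11, 9), (9, 5)), but f strictly increases along every unbounded feasible direction, so there is no improving ray and the minimum is attained at a vertex.

At the optimal vertex, -4u - 5v = -47 and -5u + v = -44.
Solving simultaneously gives u = 267/29, v = 59/29.

u = 267/29, v = 59/29, minimum f = 3468/29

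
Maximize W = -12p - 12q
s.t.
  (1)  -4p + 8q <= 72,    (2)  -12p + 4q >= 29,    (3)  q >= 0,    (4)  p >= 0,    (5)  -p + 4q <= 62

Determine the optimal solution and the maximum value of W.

p = 0, q = 29/4, maximum W = -87

Feasible corners and W = -12p - 12q:
  (7/10, 187/20) → W = -603/5
  (0, 9) → W = -108
  (0, 29/4) → W = -87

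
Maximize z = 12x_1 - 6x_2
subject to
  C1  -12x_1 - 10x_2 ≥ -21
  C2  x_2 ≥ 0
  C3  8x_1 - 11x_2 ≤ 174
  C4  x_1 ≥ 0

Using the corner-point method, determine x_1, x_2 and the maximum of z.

Feasible corners and z = 12x_1 - 6x_2:
  (7/4, 0) → z = 21
  (0, 21/10) → z = -63/5
  (0, 0) → z = 0

x_1 = 7/4, x_2 = 0, maximum z = 21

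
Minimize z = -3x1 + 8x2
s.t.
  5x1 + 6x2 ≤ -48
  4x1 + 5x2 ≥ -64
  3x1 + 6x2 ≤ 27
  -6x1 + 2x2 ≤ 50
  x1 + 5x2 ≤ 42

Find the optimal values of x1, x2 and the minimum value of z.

Feasible corners and z = -3x1 + 8x2:
  (144, -128) → z = -1456
  (-198/23, -19/23) → z = 442/23
  (-189/19, -92/19) → z = -169/19

The binding constraints are 5x1 + 6x2 = -48 and 4x1 + 5x2 = -64.
Solving simultaneously gives x1 = 144, x2 = -128.

x1 = 144, x2 = -128, minimum z = -1456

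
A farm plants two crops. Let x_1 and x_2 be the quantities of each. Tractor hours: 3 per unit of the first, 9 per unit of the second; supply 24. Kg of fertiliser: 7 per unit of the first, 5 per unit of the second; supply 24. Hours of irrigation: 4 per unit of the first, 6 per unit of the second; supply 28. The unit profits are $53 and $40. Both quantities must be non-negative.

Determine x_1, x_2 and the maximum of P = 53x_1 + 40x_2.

x_1 = 2, x_2 = 2, maximum P = 186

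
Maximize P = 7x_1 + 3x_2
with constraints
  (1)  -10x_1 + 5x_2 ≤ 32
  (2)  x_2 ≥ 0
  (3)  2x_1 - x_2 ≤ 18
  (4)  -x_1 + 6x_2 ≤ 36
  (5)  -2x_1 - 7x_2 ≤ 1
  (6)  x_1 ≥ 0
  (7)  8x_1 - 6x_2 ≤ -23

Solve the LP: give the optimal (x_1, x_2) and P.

Extreme points and P = 7x_1 + 3x_2:
  (0, 6) → P = 18
  (13/7, 265/42) → P = 447/14
  (0, 23/6) → P = 23/2

x_1 = 13/7, x_2 = 265/42, maximum P = 447/14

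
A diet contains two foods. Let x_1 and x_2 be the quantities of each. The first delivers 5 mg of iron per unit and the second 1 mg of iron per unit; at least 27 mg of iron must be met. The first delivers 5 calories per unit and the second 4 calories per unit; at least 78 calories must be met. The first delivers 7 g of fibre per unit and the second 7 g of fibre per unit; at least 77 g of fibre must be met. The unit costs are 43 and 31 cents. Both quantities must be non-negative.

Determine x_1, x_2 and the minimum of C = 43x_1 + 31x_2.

x_1 = 2, x_2 = 17, minimum C = 613

Extreme points and C = 43x_1 + 31x_2:
  (0, 27) → C = 837
  (78/5, 0) → C = 3354/5
  (2, 17) → C = 613
The feasible region is unbounded (it extends along (0, 1), (1, 0)), but C strictly increases along every unbounded feasible direction, so there is no improving ray and the minimum is attained at a vertex.

The binding constraints are 5x_1 + x_2 = 27 and 5x_1 + 4x_2 = 78.
Solving simultaneously gives x_1 = 2, x_2 = 17.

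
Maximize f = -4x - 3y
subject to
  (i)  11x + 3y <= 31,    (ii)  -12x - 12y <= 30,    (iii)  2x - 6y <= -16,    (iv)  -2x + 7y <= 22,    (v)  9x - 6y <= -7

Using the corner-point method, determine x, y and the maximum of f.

x = -79/18, y = 17/9, maximum f = 107/9

Corner points and f = -4x - 3y:
  (-31/8, 11/8) → f = 91/8
  (-79/18, 17/9) → f = 107/9
  (9/7, 65/21) → f = -101/7
  (83/51, 184/51) → f = -52/3

The binding constraints are -12x - 12y = 30 and -2x + 7y = 22.
Solving simultaneously gives x = -79/18, y = 17/9.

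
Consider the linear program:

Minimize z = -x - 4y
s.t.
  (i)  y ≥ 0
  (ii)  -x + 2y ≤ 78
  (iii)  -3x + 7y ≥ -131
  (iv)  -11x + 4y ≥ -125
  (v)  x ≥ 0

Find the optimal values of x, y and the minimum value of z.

x = 281/9, y = 983/18, minimum z = -749/3

Corner points and z = -x - 4y:
  (125/11, 0) → z = -125/11
  (0, 0) → z = 0
  (281/9, 983/18) → z = -749/3
  (0, 39) → z = -156

At the optimal vertex, -x + 2y = 78 and -11x + 4y = -125.
Solving simultaneously gives x = 281/9, y = 983/18.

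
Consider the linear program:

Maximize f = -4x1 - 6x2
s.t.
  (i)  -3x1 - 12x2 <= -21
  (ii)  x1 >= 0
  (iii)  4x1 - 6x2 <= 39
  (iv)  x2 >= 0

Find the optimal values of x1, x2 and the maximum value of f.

x1 = 0, x2 = 7/4, maximum f = -21/2

Corner points and f = -4x1 - 6x2:
  (0, 7/4) → f = -21/2
  (7, 0) → f = -28
  (39/4, 0) → f = -39
The feasible region is unbounded (it extends along (0, 1), (3, 2)), but f strictly decreases along every unbounded feasible direction, so there is no improving ray and the maximum is attained at a vertex.

At the optimal vertex, -3x1 - 12x2 = -21 and x1 = 0.
Solving simultaneously gives x1 = 0, x2 = 7/4.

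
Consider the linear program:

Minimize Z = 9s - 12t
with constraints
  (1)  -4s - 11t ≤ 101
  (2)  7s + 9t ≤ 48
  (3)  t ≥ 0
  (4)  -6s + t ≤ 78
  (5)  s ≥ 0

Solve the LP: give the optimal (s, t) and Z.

Feasible corners and Z = 9s - 12t:
  (48/7, 0) → Z = 432/7
  (0, 16/3) → Z = -64
  (0, 0) → Z = 0

The optimum lies where 7s + 9t = 48 and s = 0.
Solving simultaneously gives s = 0, t = 16/3.

s = 0, t = 16/3, minimum Z = -64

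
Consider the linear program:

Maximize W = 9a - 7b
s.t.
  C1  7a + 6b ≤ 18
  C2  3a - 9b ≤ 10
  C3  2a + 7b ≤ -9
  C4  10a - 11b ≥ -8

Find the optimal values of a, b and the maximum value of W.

The optimum lies where 3a - 9b = 10 and 2a + 7b = -9.
Solving simultaneously gives a = -11/39, b = -47/39.

a = -11/39, b = -47/39, maximum W = 230/39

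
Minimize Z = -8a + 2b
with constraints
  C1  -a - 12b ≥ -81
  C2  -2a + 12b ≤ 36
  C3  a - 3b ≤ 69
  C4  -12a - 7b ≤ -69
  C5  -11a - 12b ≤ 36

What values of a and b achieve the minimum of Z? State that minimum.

a = 357/5, b = 4/5, minimum Z = -2848/5

Corner points and Z = -8a + 2b:
  (15, 11/2) → Z = -109
  (357/5, 4/5) → Z = -2848/5
  (288/79, 285/79) → Z = -1734/79
  (690/43, -759/43) → Z = -7038/43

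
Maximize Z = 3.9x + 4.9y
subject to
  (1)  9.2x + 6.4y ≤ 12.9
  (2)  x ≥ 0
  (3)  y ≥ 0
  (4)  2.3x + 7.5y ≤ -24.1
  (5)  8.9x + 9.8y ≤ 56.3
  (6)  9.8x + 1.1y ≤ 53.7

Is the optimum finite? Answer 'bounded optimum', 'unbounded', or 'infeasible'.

The boundaries 9.2x + 6.4y = 12.9 and x = 0 meet at (0, 2.015625), but that point violates 2.3x + 7.5y ≤ -24.1. Every candidate vertex is excluded by some other constraint, so the feasible region is empty.

infeasible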